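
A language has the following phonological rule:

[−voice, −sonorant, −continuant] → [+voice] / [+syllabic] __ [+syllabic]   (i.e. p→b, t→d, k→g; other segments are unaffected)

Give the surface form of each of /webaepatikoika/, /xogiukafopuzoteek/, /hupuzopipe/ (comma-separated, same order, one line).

webaebadigoiga, xogiugafobuzodeek, hubuzobibe

/webaepatikoika/: /p/ is a voiceless stop between vowels /e/ and /a/, so it voices to [b]. /t/ is a voiceless stop between vowels /a/ and /i/, so it voices to [d]. /k/ is a voiceless stop between vowels /i/ and /o/, so it voices to [g]. /k/ is a voiceless stop between vowels /i/ and /a/, so it voices to [g]. → [webaebadigoiga].
/xogiukafopuzoteek/: /k/ is a voiceless stop between vowels /u/ and /a/, so it voices to [g]. /p/ is a voiceless stop between vowels /o/ and /u/, so it voices to [b]. /t/ is a voiceless stop between vowels /o/ and /e/, so it voices to [d]. → [xogiugafobuzodeek].
/hupuzopipe/: /p/ is a voiceless stop between vowels /u/ and /u/, so it voices to [b]. /p/ is a voiceless stop between vowels /o/ and /i/, so it voices to [b]. /p/ is a voiceless stop between vowels /i/ and /e/, so it voices to [b]. → [hubuzobibe].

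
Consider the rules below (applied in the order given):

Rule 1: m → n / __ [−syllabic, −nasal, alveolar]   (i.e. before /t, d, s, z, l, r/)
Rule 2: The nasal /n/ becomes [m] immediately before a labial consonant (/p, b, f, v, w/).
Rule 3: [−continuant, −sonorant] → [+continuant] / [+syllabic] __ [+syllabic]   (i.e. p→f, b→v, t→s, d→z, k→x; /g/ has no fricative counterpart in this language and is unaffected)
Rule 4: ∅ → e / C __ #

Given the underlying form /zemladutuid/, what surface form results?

Rule 1 (nasal place assimilation): /m/ precedes the alveolar consonant /l/, so it assimilates in place to [n]. /zemladutuid/ → zenladutuid.
Rule 2 (nasal place assimilation): no segment meets the environment; /zenladutuid/ is unchanged.
Rule 3 (intervocalic spirantization): /d/ is a stop between vowels /a/ and /u/, so it spirantizes to the fricative [z]. /t/ is a stop between vowels /u/ and /u/, so it spirantizes to the fricative [s]. /zenladutuid/ → zenlazusuid.
Rule 4 (final e-epenthesis): the form ends in the consonant /d/, so [e] is inserted word-finally. /zenlazusuid/ → zenlazusuide.

zenlazusuide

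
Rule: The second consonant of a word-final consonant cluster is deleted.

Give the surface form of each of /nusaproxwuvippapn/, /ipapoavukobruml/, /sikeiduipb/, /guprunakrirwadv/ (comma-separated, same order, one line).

nusaproxwuvippap, ipapoavukobrum, sikeiduip, guprunakrirwad

/nusaproxwuvippapn/: /n/ is the second consonant of a word-final cluster /pn/, so it deletes. → [nusaproxwuvippap].
/ipapoavukobruml/: /l/ is the second consonant of a word-final cluster /ml/, so it deletes. → [ipapoavukobrum].
/sikeiduipb/: /b/ is the second consonant of a word-final cluster /pb/, so it deletes. → [sikeiduip].
/guprunakrirwadv/: /v/ is the second consonant of a word-final cluster /dv/, so it deletes. → [guprunakrirwad].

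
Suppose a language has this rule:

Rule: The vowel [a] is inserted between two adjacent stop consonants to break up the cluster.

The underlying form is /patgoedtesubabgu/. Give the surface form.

/t/ and /g/ form a stop–stop cluster, so [a] is inserted between them.
/d/ and /t/ form a stop–stop cluster, so [a] is inserted between them.
/b/ and /g/ form a stop–stop cluster, so [a] is inserted between them.
Surface form: [patagoedatesubabagu].

patagoedatesubabagu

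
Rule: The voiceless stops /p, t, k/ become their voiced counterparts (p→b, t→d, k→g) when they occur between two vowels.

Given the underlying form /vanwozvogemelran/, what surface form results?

No segment of /vanwozvogemelran/ meets the structural description of the rule, so the form surfaces unchanged.

vanwozvogemelran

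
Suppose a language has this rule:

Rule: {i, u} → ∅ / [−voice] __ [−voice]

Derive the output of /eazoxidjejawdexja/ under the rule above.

No segment of /eazoxidjejawdexja/ meets the structural description of the rule, so the form surfaces unchanged.

eazoxidjejawdexja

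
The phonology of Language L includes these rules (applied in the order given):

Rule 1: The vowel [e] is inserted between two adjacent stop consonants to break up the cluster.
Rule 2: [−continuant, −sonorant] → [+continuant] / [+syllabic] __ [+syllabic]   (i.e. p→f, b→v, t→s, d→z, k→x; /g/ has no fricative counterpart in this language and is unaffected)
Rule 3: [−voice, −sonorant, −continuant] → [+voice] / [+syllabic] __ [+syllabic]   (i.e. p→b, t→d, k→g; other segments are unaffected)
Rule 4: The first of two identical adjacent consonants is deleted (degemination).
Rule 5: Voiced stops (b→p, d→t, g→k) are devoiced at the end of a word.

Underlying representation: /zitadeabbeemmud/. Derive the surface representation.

Rule 1 (stop-cluster e-epenthesis): /b/ and /b/ form a stop–stop cluster, so [e] is inserted between them. /zitadeabbeemmud/ → zitadeabebeemmud.
Rule 2 (intervocalic spirantization): /t/ is a stop between vowels /i/ and /a/, so it spirantizes to the fricative [s]. /d/ is a stop between vowels /a/ and /e/, so it spirantizes to the fricative [z]. /b/ is a stop between vowels /a/ and /e/, so it spirantizes to the fricative [v]. /b/ is a stop between vowels /e/ and /e/, so it spirantizes to the fricative [v]. /zitadeabebeemmud/ → zisazeaveveemmud.
Rule 3 (intervocalic voicing): no segment meets the environment; /zisazeaveveemmud/ is unchanged.
Rule 4 (degemination): /mm/ is a geminate; the first /m/ deletes. /zisazeaveveemmud/ → zisazeaveveemud.
Rule 5 (final devoicing): /d/ is a voiced stop in word-final position, so it devoices to [t]. /zisazeaveveemud/ → zisazeaveveemut.

zisazeaveveemut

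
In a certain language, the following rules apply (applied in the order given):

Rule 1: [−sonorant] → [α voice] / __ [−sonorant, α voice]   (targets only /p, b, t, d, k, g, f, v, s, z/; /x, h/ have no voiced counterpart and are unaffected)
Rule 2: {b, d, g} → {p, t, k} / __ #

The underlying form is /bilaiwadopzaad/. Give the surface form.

Rule 1 (regressive voicing assimilation): /p/ precedes the voiced obstruent /z/, so it voices to [b] by assimilation. /bilaiwadopzaad/ → bilaiwadobzaad.
Rule 2 (final devoicing): /d/ is a voiced stop in word-final position, so it devoices to [t]. /bilaiwadobzaad/ → bilaiwadobzaat.

bilaiwadobzaat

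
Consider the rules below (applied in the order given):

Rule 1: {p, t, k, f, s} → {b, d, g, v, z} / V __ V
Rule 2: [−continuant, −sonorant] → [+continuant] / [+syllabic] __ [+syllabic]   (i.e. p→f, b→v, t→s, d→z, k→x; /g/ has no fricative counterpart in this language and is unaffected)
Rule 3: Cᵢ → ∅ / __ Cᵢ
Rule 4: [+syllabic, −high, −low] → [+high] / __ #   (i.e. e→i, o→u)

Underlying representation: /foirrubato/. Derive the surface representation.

foiruvazu

Rule 1 (intervocalic voicing): /t/ is a voiceless obstruent between vowels /a/ and /o/, so it voices to [d]. /foirrubato/ → foirrubado.
Rule 2 (intervocalic spirantization): /b/ is a stop between vowels /u/ and /a/, so it spirantizes to the fricative [v]. /d/ is a stop between vowels /a/ and /o/, so it spirantizes to the fricative [z]. /foirrubado/ → foirruvazo.
Rule 3 (degemination): /rr/ is a geminate; the first /r/ deletes. /foirruvazo/ → foiruvazo.
Rule 4 (final vowel raising): /o/ is a mid vowel in word-final position, so it raises to [u]. /foiruvazo/ → foiruvazu.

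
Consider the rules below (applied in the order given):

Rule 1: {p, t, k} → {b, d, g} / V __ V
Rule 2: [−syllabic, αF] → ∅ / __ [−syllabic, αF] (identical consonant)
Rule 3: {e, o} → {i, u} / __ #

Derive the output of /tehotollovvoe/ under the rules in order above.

tehodolovoi

Rule 1 (intervocalic voicing): /t/ is a voiceless stop between vowels /o/ and /o/, so it voices to [d]. /tehotollovvoe/ → tehodollovvoe.
Rule 2 (degemination): /ll/ is a geminate; the first /l/ deletes. /vv/ is a geminate; the first /v/ deletes. /tehodollovvoe/ → tehodolovoe.
Rule 3 (final vowel raising): /e/ is a mid vowel in word-final position, so it raises to [i]. /tehodolovoe/ → tehodolovoi.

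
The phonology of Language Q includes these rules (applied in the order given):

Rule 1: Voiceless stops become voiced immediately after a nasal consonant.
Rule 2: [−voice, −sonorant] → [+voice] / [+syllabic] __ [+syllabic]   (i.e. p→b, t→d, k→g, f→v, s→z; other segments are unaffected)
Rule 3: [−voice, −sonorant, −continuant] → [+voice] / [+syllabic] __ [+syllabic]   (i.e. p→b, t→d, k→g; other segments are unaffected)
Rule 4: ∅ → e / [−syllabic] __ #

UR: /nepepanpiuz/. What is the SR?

nebebanbiuze

Rule 1 (post-nasal voicing): /p/ is a voiceless stop immediately after the nasal /n/, so it voices to [b]. /nepepanpiuz/ → nepepanbiuz.
Rule 2 (intervocalic voicing): /p/ is a voiceless obstruent between vowels /e/ and /e/, so it voices to [b]. /p/ is a voiceless obstruent between vowels /e/ and /a/, so it voices to [b]. /nepepanbiuz/ → nebebanbiuz.
Rule 3 (intervocalic voicing): no segment meets the environment; /nebebanbiuz/ is unchanged.
Rule 4 (final e-epenthesis): the form ends in the consonant /z/, so [e] is inserted word-finally. /nebebanbiuz/ → nebebanbiuze.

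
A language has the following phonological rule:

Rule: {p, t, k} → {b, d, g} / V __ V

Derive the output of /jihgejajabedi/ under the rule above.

No segment of /jihgejajabedi/ meets the structural description of the rule, so the form surfaces unchanged.

jihgejajabedi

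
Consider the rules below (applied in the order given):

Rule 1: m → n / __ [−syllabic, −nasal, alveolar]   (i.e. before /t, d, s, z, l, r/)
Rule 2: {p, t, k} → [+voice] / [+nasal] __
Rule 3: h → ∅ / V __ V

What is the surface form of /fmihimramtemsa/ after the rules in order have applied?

fmiinrandensa

Rule 1 (nasal place assimilation): /m/ precedes the alveolar consonant /r/, so it assimilates in place to [n]. /m/ precedes the alveolar consonant /t/, so it assimilates in place to [n]. /m/ precedes the alveolar consonant /s/, so it assimilates in place to [n]. /fmihimramtemsa/ → fmihinrantensa.
Rule 2 (post-nasal voicing): /t/ is a voiceless stop immediately after the nasal /n/, so it voices to [d]. /fmihinrantensa/ → fmihinrandensa.
Rule 3 (intervocalic h-deletion): /h/ occurs between vowels /i/ and /i/, so it deletes. /fmihinrandensa/ → fmiinrandensa.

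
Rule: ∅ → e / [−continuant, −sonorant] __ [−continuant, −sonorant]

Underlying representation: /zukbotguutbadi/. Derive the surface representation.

zukeboteguutebadi

/k/ and /b/ form a stop–stop cluster, so [e] is inserted between them.
/t/ and /g/ form a stop–stop cluster, so [e] is inserted between them.
/t/ and /b/ form a stop–stop cluster, so [e] is inserted between them.
Surface form: [zukeboteguutebadi].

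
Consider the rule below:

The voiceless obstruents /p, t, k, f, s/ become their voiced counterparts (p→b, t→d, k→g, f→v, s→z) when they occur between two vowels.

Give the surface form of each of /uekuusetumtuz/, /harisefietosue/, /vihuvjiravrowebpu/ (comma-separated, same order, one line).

ueguuzedumtuz, harizeviedozue, vihuvjiravrowebpu

/uekuusetumtuz/: /k/ is a voiceless obstruent between vowels /e/ and /u/, so it voices to [g]. /s/ is a voiceless obstruent between vowels /u/ and /e/, so it voices to [z]. /t/ is a voiceless obstruent between vowels /e/ and /u/, so it voices to [d]. → [ueguuzedumtuz].
/harisefietosue/: /s/ is a voiceless obstruent between vowels /i/ and /e/, so it voices to [z]. /f/ is a voiceless obstruent between vowels /e/ and /i/, so it voices to [v]. /t/ is a voiceless obstruent between vowels /e/ and /o/, so it voices to [d]. /s/ is a voiceless obstruent between vowels /o/ and /u/, so it voices to [z]. → [harizeviedozue].
/vihuvjiravrowebpu/: the rule's environment is not met; surfaces unchanged as [vihuvjiravrowebpu].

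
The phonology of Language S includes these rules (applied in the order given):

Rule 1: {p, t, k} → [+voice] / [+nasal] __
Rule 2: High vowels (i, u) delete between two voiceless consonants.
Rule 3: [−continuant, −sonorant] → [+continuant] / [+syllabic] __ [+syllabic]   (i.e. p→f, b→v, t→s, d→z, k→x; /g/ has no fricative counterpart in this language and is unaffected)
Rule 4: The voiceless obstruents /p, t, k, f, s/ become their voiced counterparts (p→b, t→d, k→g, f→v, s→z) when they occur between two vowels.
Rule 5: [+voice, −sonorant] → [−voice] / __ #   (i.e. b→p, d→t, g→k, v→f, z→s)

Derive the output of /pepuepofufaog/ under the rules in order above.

Rule 1 (post-nasal voicing): no segment meets the environment; /pepuepofufaog/ is unchanged.
Rule 2 (high vowel syncope): /u/ is a high vowel flanked by voiceless consonants /f/ and /f/, so it deletes. /pepuepofufaog/ → pepuepoffaog.
Rule 3 (intervocalic spirantization): /p/ is a stop between vowels /e/ and /u/, so it spirantizes to the fricative [f]. /p/ is a stop between vowels /e/ and /o/, so it spirantizes to the fricative [f]. /pepuepoffaog/ → pefuefoffaog.
Rule 4 (intervocalic voicing): /f/ is a voiceless obstruent between vowels /e/ and /u/, so it voices to [v]. /f/ is a voiceless obstruent between vowels /e/ and /o/, so it voices to [v]. /pefuefoffaog/ → pevuevoffaog.
Rule 5 (final devoicing): /g/ is a voiced obstruent in word-final position, so it devoices to [k]. /pevuevoffaog/ → pevuevoffaok.

pevuevoffaok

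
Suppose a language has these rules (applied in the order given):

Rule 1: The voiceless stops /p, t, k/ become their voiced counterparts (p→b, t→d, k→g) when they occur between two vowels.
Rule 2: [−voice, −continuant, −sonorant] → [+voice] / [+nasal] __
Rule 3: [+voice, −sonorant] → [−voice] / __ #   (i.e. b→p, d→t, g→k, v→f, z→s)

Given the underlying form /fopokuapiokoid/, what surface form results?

Rule 1 (intervocalic voicing): /p/ is a voiceless stop between vowels /o/ and /o/, so it voices to [b]. /k/ is a voiceless stop between vowels /o/ and /u/, so it voices to [g]. /p/ is a voiceless stop between vowels /a/ and /i/, so it voices to [b]. /k/ is a voiceless stop between vowels /o/ and /o/, so it voices to [g]. /fopokuapiokoid/ → foboguabiogoid.
Rule 2 (post-nasal voicing): no segment meets the environment; /foboguabiogoid/ is unchanged.
Rule 3 (final devoicing): /d/ is a voiced obstruent in word-final position, so it devoices to [t]. /foboguabiogoid/ → foboguabiogoit.

foboguabiogoit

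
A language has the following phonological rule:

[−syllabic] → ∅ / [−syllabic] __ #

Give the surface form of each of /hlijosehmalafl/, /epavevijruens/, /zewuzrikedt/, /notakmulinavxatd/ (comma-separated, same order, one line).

/hlijosehmalafl/: /l/ is the second consonant of a word-final cluster /fl/, so it deletes. → [hlijosehmalaf].
/epavevijruens/: /s/ is the second consonant of a word-final cluster /ns/, so it deletes. → [epavevijruen].
/zewuzrikedt/: /t/ is the second consonant of a word-final cluster /dt/, so it deletes. → [zewuzriked].
/notakmulinavxatd/: /d/ is the second consonant of a word-final cluster /td/, so it deletes. → [notakmulinavxat].

hlijosehmalaf, epavevijruen, zewuzriked, notakmulinavxat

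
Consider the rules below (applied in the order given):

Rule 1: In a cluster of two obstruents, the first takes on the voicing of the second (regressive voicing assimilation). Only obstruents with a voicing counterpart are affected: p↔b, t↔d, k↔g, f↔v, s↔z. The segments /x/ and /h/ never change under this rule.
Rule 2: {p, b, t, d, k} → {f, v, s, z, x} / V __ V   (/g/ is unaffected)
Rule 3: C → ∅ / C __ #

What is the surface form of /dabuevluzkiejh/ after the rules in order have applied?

Rule 1 (regressive voicing assimilation): /z/ precedes the voiceless obstruent /k/, so it devoices to [s] by assimilation. /dabuevluzkiejh/ → dabuevluskiejh.
Rule 2 (intervocalic spirantization): /b/ is a stop between vowels /a/ and /u/, so it spirantizes to the fricative [v]. /dabuevluskiejh/ → davuevluskiejh.
Rule 3 (final cluster simplification): /h/ is the second consonant of a word-final cluster /jh/, so it deletes. /davuevluskiejh/ → davuevluskiej.

davuevluskiej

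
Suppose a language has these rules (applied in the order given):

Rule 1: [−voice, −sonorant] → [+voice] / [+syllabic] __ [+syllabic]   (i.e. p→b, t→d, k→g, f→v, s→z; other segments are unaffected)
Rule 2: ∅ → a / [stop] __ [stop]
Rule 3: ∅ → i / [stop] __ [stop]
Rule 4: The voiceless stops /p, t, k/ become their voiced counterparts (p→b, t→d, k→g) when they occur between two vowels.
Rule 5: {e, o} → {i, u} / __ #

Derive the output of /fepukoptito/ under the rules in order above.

Rule 1 (intervocalic voicing): /p/ is a voiceless obstruent between vowels /e/ and /u/, so it voices to [b]. /k/ is a voiceless obstruent between vowels /u/ and /o/, so it voices to [g]. /t/ is a voiceless obstruent between vowels /i/ and /o/, so it voices to [d]. /fepukoptito/ → febugoptido.
Rule 2 (stop-cluster a-epenthesis): /p/ and /t/ form a stop–stop cluster, so [a] is inserted between them. /febugoptido/ → febugopatido.
Rule 3 (stop-cluster i-epenthesis): no segment meets the environment; /febugopatido/ is unchanged.
Rule 4 (intervocalic voicing): /p/ is a voiceless stop between vowels /o/ and /a/, so it voices to [b]. /t/ is a voiceless stop between vowels /a/ and /i/, so it voices to [d]. /febugopatido/ → febugobadido.
Rule 5 (final vowel raising): /o/ is a mid vowel in word-final position, so it raises to [u]. /febugobadido/ → febugobadidu.

febugobadidu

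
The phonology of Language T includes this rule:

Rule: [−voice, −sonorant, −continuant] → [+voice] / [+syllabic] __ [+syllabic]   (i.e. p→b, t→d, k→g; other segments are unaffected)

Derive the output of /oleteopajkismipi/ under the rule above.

oledeobajkismibi

Scanning /oleteopajkismipi/: /t/ is a voiceless stop between vowels /e/ and /e/, so it voices to [d]; /p/ is a voiceless stop between vowels /o/ and /a/, so it voices to [b]; /k/ at position 10 is not in the conditioning environment; /p/ is a voiceless stop between vowels /i/ and /i/, so it voices to [b].
Result: [oledeobajkismibi].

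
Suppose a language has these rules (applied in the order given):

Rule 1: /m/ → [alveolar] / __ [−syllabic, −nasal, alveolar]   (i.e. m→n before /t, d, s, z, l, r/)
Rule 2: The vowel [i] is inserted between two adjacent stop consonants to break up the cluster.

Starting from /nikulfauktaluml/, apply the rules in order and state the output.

Rule 1 (nasal place assimilation): /m/ precedes the alveolar consonant /l/, so it assimilates in place to [n]. /nikulfauktaluml/ → nikulfauktalunl.
Rule 2 (stop-cluster i-epenthesis): /k/ and /t/ form a stop–stop cluster, so [i] is inserted between them. /nikulfauktalunl/ → nikulfaukitalunl.

nikulfaukitalunl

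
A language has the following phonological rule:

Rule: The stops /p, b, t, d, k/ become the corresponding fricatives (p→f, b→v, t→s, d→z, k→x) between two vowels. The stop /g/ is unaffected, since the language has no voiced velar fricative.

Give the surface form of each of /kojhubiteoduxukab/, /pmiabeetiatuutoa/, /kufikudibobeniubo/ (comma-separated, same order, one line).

kojhuviseozuxuxab, pmiaveesiasuusoa, kufixuzivoveniuvo

/kojhubiteoduxukab/: /b/ is a stop between vowels /u/ and /i/, so it spirantizes to the fricative [v]. /t/ is a stop between vowels /i/ and /e/, so it spirantizes to the fricative [s]. /d/ is a stop between vowels /o/ and /u/, so it spirantizes to the fricative [z]. /k/ is a stop between vowels /u/ and /a/, so it spirantizes to the fricative [x]. → [kojhuviseozuxuxab].
/pmiabeetiatuutoa/: /b/ is a stop between vowels /a/ and /e/, so it spirantizes to the fricative [v]. /t/ is a stop between vowels /e/ and /i/, so it spirantizes to the fricative [s]. /t/ is a stop between vowels /a/ and /u/, so it spirantizes to the fricative [s]. /t/ is a stop between vowels /u/ and /o/, so it spirantizes to the fricative [s]. → [pmiaveesiasuusoa].
/kufikudibobeniubo/: /k/ is a stop between vowels /i/ and /u/, so it spirantizes to the fricative [x]. /d/ is a stop between vowels /u/ and /i/, so it spirantizes to the fricative [z]. /b/ is a stop between vowels /i/ and /o/, so it spirantizes to the fricative [v]. /b/ is a stop between vowels /o/ and /e/, so it spirantizes to the fricative [v]. /b/ is a stop between vowels /u/ and /o/, so it spirantizes to the fricative [v]. → [kufixuzivoveniuvo].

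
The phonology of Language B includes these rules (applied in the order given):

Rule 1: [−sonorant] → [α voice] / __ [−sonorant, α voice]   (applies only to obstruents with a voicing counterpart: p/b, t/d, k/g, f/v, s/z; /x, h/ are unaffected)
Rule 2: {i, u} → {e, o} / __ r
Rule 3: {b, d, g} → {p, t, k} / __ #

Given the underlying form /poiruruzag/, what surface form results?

Rule 1 (regressive voicing assimilation): no segment meets the environment; /poiruruzag/ is unchanged.
Rule 2 (pre-rhotic lowering): /i/ is a high vowel immediately before /r/, so it lowers to [e]. /u/ is a high vowel immediately before /r/, so it lowers to [o]. /poiruruzag/ → poeroruzag.
Rule 3 (final devoicing): /g/ is a voiced stop in word-final position, so it devoices to [k]. /poeroruzag/ → poeroruzak.

poeroruzak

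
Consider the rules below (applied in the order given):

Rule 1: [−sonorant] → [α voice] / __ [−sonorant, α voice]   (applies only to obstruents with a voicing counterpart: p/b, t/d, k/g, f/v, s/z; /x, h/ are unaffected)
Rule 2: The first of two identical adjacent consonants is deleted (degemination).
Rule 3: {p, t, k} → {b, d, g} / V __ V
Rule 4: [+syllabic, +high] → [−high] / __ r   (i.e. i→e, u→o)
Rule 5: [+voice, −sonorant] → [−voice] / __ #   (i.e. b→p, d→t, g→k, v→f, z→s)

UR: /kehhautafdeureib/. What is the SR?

kehaudavdeoreip

Rule 1 (regressive voicing assimilation): /f/ precedes the voiced obstruent /d/, so it voices to [v] by assimilation. /kehhautafdeureib/ → kehhautavdeureib.
Rule 2 (degemination): /hh/ is a geminate; the first /h/ deletes. /kehhautavdeureib/ → kehautavdeureib.
Rule 3 (intervocalic voicing): /t/ is a voiceless stop between vowels /u/ and /a/, so it voices to [d]. /kehautavdeureib/ → kehaudavdeureib.
Rule 4 (pre-rhotic lowering): /u/ is a high vowel immediately before /r/, so it lowers to [o]. /kehaudavdeureib/ → kehaudavdeoreib.
Rule 5 (final devoicing): /b/ is a voiced obstruent in word-final position, so it devoices to [p]. /kehaudavdeoreib/ → kehaudavdeoreip.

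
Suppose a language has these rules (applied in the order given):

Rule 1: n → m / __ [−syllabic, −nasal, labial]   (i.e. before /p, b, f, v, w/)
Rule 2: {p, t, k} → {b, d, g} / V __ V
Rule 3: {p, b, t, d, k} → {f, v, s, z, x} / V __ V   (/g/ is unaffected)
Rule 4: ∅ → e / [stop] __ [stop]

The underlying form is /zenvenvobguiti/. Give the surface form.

Rule 1 (nasal place assimilation): /n/ precedes the labial consonant /v/, so it assimilates in place to [m]. /n/ precedes the labial consonant /v/, so it assimilates in place to [m]. /zenvenvobguiti/ → zemvemvobguiti.
Rule 2 (intervocalic voicing): /t/ is a voiceless stop between vowels /i/ and /i/, so it voices to [d]. /zemvemvobguiti/ → zemvemvobguidi.
Rule 3 (intervocalic spirantization): /d/ is a stop between vowels /i/ and /i/, so it spirantizes to the fricative [z]. /zemvemvobguidi/ → zemvemvobguizi.
Rule 4 (stop-cluster e-epenthesis): /b/ and /g/ form a stop–stop cluster, so [e] is inserted between them. /zemvemvobguizi/ → zemvemvobeguizi.

zemvemvobeguizi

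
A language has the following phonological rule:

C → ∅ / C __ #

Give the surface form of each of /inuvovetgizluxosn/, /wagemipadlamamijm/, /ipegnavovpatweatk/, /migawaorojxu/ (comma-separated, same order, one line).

inuvovetgizluxos, wagemipadlamamij, ipegnavovpatweat, migawaorojxu

/inuvovetgizluxosn/: /n/ is the second consonant of a word-final cluster /sn/, so it deletes. → [inuvovetgizluxos].
/wagemipadlamamijm/: /m/ is the second consonant of a word-final cluster /jm/, so it deletes. → [wagemipadlamamij].
/ipegnavovpatweatk/: /k/ is the second consonant of a word-final cluster /tk/, so it deletes. → [ipegnavovpatweat].
/migawaorojxu/: the rule's environment is not met; surfaces unchanged as [migawaorojxu].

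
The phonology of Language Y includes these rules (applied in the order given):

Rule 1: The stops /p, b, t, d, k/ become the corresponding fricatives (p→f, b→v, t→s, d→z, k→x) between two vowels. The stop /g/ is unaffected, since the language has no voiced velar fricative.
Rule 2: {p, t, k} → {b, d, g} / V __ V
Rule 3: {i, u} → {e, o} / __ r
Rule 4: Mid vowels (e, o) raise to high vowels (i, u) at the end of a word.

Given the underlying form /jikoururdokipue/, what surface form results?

Rule 1 (intervocalic spirantization): /k/ is a stop between vowels /i/ and /o/, so it spirantizes to the fricative [x]. /k/ is a stop between vowels /o/ and /i/, so it spirantizes to the fricative [x]. /p/ is a stop between vowels /i/ and /u/, so it spirantizes to the fricative [f]. /jikoururdokipue/ → jixoururdoxifue.
Rule 2 (intervocalic voicing): no segment meets the environment; /jixoururdoxifue/ is unchanged.
Rule 3 (pre-rhotic lowering): /u/ is a high vowel immediately before /r/, so it lowers to [o]. /u/ is a high vowel immediately before /r/, so it lowers to [o]. /jixoururdoxifue/ → jixoorordoxifue.
Rule 4 (final vowel raising): /e/ is a mid vowel in word-final position, so it raises to [i]. /jixoorordoxifue/ → jixoorordoxifui.

jixoorordoxifui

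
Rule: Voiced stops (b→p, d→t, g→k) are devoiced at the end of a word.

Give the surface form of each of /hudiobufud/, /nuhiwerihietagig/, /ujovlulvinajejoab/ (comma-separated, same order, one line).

hudiobufut, nuhiwerihietagik, ujovlulvinajejoap

/hudiobufud/: /d/ is a voiced stop in word-final position, so it devoices to [t]. → [hudiobufut].
/nuhiwerihietagig/: /g/ is a voiced stop in word-final position, so it devoices to [k]. → [nuhiwerihietagik].
/ujovlulvinajejoab/: /b/ is a voiced stop in word-final position, so it devoices to [p]. → [ujovlulvinajejoap].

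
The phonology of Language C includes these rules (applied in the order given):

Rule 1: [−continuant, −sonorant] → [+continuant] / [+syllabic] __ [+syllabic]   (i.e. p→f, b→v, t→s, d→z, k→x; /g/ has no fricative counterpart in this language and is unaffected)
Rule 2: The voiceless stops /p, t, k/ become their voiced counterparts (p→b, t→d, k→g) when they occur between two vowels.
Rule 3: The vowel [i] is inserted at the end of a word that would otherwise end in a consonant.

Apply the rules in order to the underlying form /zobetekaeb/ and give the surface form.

zovesexaebi

Rule 1 (intervocalic spirantization): /b/ is a stop between vowels /o/ and /e/, so it spirantizes to the fricative [v]. /t/ is a stop between vowels /e/ and /e/, so it spirantizes to the fricative [s]. /k/ is a stop between vowels /e/ and /a/, so it spirantizes to the fricative [x]. /zobetekaeb/ → zovesexaeb.
Rule 2 (intervocalic voicing): no segment meets the environment; /zovesexaeb/ is unchanged.
Rule 3 (final i-epenthesis): the form ends in the consonant /b/, so [i] is inserted word-finally. /zovesexaeb/ → zovesexaebi.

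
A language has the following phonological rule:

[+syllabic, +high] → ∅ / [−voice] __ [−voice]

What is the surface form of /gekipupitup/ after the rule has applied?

/i/ is a high vowel flanked by voiceless consonants /k/ and /p/, so it deletes.
/u/ is a high vowel flanked by voiceless consonants /p/ and /p/, so it deletes.
/i/ is a high vowel flanked by voiceless consonants /p/ and /t/, so it deletes.
/u/ is a high vowel flanked by voiceless consonants /t/ and /p/, so it deletes.
Surface form: [gekpptp].

gekpptp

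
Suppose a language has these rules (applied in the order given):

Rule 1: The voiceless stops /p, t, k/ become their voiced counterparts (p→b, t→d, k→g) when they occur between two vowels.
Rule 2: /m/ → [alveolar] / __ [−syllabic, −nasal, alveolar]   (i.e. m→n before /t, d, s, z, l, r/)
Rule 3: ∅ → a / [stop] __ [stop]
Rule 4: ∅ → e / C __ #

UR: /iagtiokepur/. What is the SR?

iagatiogebure

Rule 1 (intervocalic voicing): /k/ is a voiceless stop between vowels /o/ and /e/, so it voices to [g]. /p/ is a voiceless stop between vowels /e/ and /u/, so it voices to [b]. /iagtiokepur/ → iagtiogebur.
Rule 2 (nasal place assimilation): no segment meets the environment; /iagtiogebur/ is unchanged.
Rule 3 (stop-cluster a-epenthesis): /g/ and /t/ form a stop–stop cluster, so [a] is inserted between them. /iagtiogebur/ → iagatiogebur.
Rule 4 (final e-epenthesis): the form ends in the consonant /r/, so [e] is inserted word-finally. /iagatiogebur/ → iagatiogebure.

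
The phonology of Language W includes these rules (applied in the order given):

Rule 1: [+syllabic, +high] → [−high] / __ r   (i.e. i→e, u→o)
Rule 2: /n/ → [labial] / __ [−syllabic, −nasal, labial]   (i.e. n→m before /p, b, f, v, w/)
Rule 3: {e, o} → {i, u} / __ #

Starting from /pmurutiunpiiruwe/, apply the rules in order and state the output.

Rule 1 (pre-rhotic lowering): /u/ is a high vowel immediately before /r/, so it lowers to [o]. /i/ is a high vowel immediately before /r/, so it lowers to [e]. /pmurutiunpiiruwe/ → pmorutiunpieruwe.
Rule 2 (nasal place assimilation): /n/ precedes the labial consonant /p/, so it assimilates in place to [m]. /pmorutiunpieruwe/ → pmorutiumpieruwe.
Rule 3 (final vowel raising): /e/ is a mid vowel in word-final position, so it raises to [i]. /pmorutiumpieruwe/ → pmorutiumpieruwi.

pmorutiumpieruwi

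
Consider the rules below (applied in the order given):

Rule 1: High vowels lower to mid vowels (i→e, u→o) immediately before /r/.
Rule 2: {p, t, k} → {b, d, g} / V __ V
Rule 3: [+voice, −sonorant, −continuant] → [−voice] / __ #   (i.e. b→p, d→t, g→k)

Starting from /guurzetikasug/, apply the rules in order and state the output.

guorzedigasuk

Rule 1 (pre-rhotic lowering): /u/ is a high vowel immediately before /r/, so it lowers to [o]. /guurzetikasug/ → guorzetikasug.
Rule 2 (intervocalic voicing): /t/ is a voiceless stop between vowels /e/ and /i/, so it voices to [d]. /k/ is a voiceless stop between vowels /i/ and /a/, so it voices to [g]. /guorzetikasug/ → guorzedigasug.
Rule 3 (final devoicing): /g/ is a voiced stop in word-final position, so it devoices to [k]. /guorzedigasug/ → guorzedigasuk.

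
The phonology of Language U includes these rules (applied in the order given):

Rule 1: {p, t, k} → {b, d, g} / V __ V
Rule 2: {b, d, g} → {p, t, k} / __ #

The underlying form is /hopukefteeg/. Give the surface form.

hobugefteek

Rule 1 (intervocalic voicing): /p/ is a voiceless stop between vowels /o/ and /u/, so it voices to [b]. /k/ is a voiceless stop between vowels /u/ and /e/, so it voices to [g]. /hopukefteeg/ → hobugefteeg.
Rule 2 (final devoicing): /g/ is a voiced stop in word-final position, so it devoices to [k]. /hobugefteeg/ → hobugefteek.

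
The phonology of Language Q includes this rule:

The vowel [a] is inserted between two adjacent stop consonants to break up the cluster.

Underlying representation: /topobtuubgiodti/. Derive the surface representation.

/b/ and /t/ form a stop–stop cluster, so [a] is inserted between them.
/b/ and /g/ form a stop–stop cluster, so [a] is inserted between them.
/d/ and /t/ form a stop–stop cluster, so [a] is inserted between them.
Surface form: [topobatuubagiodati].

topobatuubagiodati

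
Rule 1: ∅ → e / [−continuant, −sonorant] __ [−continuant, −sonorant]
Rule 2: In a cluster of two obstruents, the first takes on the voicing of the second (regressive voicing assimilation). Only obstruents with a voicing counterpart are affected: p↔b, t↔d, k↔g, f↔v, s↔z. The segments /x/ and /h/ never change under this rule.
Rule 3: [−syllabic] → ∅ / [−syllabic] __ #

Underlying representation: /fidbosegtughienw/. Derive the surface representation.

fidebosegetukhien

Rule 1 (stop-cluster e-epenthesis): /d/ and /b/ form a stop–stop cluster, so [e] is inserted between them. /g/ and /t/ form a stop–stop cluster, so [e] is inserted between them. /fidbosegtughienw/ → fidebosegetughienw.
Rule 2 (regressive voicing assimilation): /g/ precedes the voiceless obstruent /h/, so it devoices to [k] by assimilation. /fidebosegetughienw/ → fidebosegetukhienw.
Rule 3 (final cluster simplification): /w/ is the second consonant of a word-final cluster /nw/, so it deletes. /fidebosegetukhienw/ → fidebosegetukhien.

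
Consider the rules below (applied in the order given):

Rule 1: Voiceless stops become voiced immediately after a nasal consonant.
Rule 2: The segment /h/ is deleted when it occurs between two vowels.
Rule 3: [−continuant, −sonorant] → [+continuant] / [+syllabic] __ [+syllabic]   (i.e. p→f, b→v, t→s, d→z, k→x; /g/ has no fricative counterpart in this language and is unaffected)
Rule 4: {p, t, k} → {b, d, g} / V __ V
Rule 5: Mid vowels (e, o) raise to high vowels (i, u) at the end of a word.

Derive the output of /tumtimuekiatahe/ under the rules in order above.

Rule 1 (post-nasal voicing): /t/ is a voiceless stop immediately after the nasal /m/, so it voices to [d]. /tumtimuekiatahe/ → tumdimuekiatahe.
Rule 2 (intervocalic h-deletion): /h/ occurs between vowels /a/ and /e/, so it deletes. /tumdimuekiatahe/ → tumdimuekiatae.
Rule 3 (intervocalic spirantization): /k/ is a stop between vowels /e/ and /i/, so it spirantizes to the fricative [x]. /t/ is a stop between vowels /a/ and /a/, so it spirantizes to the fricative [s]. /tumdimuekiatae/ → tumdimuexiasae.
Rule 4 (intervocalic voicing): no segment meets the environment; /tumdimuexiasae/ is unchanged.
Rule 5 (final vowel raising): /e/ is a mid vowel in word-final position, so it raises to [i]. /tumdimuexiasae/ → tumdimuexiasai.

tumdimuexiasai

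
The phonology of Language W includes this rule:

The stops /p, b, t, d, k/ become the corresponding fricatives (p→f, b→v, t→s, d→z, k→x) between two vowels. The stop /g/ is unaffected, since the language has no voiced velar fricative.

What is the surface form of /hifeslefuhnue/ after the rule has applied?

No segment of /hifeslefuhnue/ meets the structural description of the rule, so the form surfaces unchanged.

hifeslefuhnue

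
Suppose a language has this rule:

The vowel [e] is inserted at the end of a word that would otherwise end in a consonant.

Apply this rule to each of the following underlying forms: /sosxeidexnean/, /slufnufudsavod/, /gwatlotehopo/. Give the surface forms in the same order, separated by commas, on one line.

sosxeidexneane, slufnufudsavode, gwatlotehopo

/sosxeidexnean/: the form ends in the consonant /n/, so [e] is inserted word-finally. → [sosxeidexneane].
/slufnufudsavod/: the form ends in the consonant /d/, so [e] is inserted word-finally. → [slufnufudsavode].
/gwatlotehopo/: the rule's environment is not met; surfaces unchanged as [gwatlotehopo].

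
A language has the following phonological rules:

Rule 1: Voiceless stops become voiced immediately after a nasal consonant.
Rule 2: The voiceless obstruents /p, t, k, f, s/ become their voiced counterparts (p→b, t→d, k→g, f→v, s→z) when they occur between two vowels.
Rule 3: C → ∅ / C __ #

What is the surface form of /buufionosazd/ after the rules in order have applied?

Rule 1 (post-nasal voicing): no segment meets the environment; /buufionosazd/ is unchanged.
Rule 2 (intervocalic voicing): /f/ is a voiceless obstruent between vowels /u/ and /i/, so it voices to [v]. /s/ is a voiceless obstruent between vowels /o/ and /a/, so it voices to [z]. /buufionosazd/ → buuvionozazd.
Rule 3 (final cluster simplification): /d/ is the second consonant of a word-final cluster /zd/, so it deletes. /buuvionozazd/ → buuvionozaz.

buuvionozaz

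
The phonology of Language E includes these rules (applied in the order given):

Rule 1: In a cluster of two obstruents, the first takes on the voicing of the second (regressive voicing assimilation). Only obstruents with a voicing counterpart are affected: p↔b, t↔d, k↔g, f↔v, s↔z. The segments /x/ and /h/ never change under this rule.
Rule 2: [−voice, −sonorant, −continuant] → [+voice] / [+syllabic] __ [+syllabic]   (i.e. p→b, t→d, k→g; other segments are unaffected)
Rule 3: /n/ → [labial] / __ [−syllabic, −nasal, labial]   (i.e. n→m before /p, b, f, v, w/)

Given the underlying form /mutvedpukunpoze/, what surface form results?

mudvetpugumpoze

Rule 1 (regressive voicing assimilation): /t/ precedes the voiced obstruent /v/, so it voices to [d] by assimilation. /d/ precedes the voiceless obstruent /p/, so it devoices to [t] by assimilation. /mutvedpukunpoze/ → mudvetpukunpoze.
Rule 2 (intervocalic voicing): /k/ is a voiceless stop between vowels /u/ and /u/, so it voices to [g]. /mudvetpukunpoze/ → mudvetpugunpoze.
Rule 3 (nasal place assimilation): /n/ precedes the labial consonant /p/, so it assimilates in place to [m]. /mudvetpugunpoze/ → mudvetpugumpoze.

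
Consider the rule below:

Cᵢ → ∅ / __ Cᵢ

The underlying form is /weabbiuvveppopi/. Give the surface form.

/bb/ is a geminate; the first /b/ deletes.
/vv/ is a geminate; the first /v/ deletes.
/pp/ is a geminate; the first /p/ deletes.
The other instances of /w/, /b/, /v/, /p/ do not occur in the required environment and remain unchanged.
Surface form: [weabiuvepopi].

weabiuvepopi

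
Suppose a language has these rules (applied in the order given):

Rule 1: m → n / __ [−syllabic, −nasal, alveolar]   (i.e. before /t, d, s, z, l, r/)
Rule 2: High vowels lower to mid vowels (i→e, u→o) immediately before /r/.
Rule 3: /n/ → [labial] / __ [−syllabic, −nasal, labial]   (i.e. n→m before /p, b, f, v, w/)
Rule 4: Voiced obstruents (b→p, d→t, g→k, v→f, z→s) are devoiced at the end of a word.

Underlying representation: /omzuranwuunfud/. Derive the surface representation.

Rule 1 (nasal place assimilation): /m/ precedes the alveolar consonant /z/, so it assimilates in place to [n]. /omzuranwuunfud/ → onzuranwuunfud.
Rule 2 (pre-rhotic lowering): /u/ is a high vowel immediately before /r/, so it lowers to [o]. /onzuranwuunfud/ → onzoranwuunfud.
Rule 3 (nasal place assimilation): /n/ precedes the labial consonant /w/, so it assimilates in place to [m]. /n/ precedes the labial consonant /f/, so it assimilates in place to [m]. /onzoranwuunfud/ → onzoramwuumfud.
Rule 4 (final devoicing): /d/ is a voiced obstruent in word-final position, so it devoices to [t]. /onzoramwuumfud/ → onzoramwuumfut.

onzoramwuumfut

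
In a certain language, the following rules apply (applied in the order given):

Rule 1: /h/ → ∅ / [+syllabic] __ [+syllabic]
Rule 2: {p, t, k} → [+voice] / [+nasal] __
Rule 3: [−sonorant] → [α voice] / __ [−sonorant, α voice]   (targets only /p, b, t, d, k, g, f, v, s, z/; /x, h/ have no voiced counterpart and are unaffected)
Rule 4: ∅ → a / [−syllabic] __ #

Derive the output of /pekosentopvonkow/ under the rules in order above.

pekosendobvongowa

Rule 1 (intervocalic h-deletion): no segment meets the environment; /pekosentopvonkow/ is unchanged.
Rule 2 (post-nasal voicing): /t/ is a voiceless stop immediately after the nasal /n/, so it voices to [d]. /k/ is a voiceless stop immediately after the nasal /n/, so it voices to [g]. /pekosentopvonkow/ → pekosendopvongow.
Rule 3 (regressive voicing assimilation): /p/ precedes the voiced obstruent /v/, so it voices to [b] by assimilation. /pekosendopvongow/ → pekosendobvongow.
Rule 4 (final a-epenthesis): the form ends in the consonant /w/, so [a] is inserted word-finally. /pekosendobvongow/ → pekosendobvongowa.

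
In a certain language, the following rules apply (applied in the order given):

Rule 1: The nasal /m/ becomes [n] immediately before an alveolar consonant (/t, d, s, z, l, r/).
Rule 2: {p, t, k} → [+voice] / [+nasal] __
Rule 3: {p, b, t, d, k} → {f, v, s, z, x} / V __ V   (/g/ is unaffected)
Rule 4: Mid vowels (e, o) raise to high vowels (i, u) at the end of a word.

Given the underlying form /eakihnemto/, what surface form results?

eaxihnendu

Rule 1 (nasal place assimilation): /m/ precedes the alveolar consonant /t/, so it assimilates in place to [n]. /eakihnemto/ → eakihnento.
Rule 2 (post-nasal voicing): /t/ is a voiceless stop immediately after the nasal /n/, so it voices to [d]. /eakihnento/ → eakihnendo.
Rule 3 (intervocalic spirantization): /k/ is a stop between vowels /a/ and /i/, so it spirantizes to the fricative [x]. /eakihnendo/ → eaxihnendo.
Rule 4 (final vowel raising): /o/ is a mid vowel in word-final position, so it raises to [u]. /eaxihnendo/ → eaxihnendu.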